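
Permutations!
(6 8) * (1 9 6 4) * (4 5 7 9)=(1 4)(5 7 9 6 8)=[0, 4, 2, 3, 1, 7, 8, 9, 5, 6]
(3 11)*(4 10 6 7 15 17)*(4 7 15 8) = (3 11)(4 10 6 15 17 7 8) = [0, 1, 2, 11, 10, 5, 15, 8, 4, 9, 6, 3, 12, 13, 14, 17, 16, 7]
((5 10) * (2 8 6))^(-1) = (2 6 8)(5 10)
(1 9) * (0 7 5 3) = (0 7 5 3)(1 9) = [7, 9, 2, 0, 4, 3, 6, 5, 8, 1]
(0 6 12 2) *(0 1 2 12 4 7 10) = [6, 2, 1, 3, 7, 5, 4, 10, 8, 9, 0, 11, 12] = (12)(0 6 4 7 10)(1 2)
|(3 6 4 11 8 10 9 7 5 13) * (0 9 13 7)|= 14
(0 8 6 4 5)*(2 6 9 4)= (0 8 9 4 5)(2 6)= [8, 1, 6, 3, 5, 0, 2, 7, 9, 4]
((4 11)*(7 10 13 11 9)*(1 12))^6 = (13)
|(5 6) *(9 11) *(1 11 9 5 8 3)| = 6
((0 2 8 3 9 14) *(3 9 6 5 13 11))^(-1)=(0 14 9 8 2)(3 11 13 5 6)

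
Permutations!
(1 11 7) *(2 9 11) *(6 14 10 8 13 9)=(1 2 6 14 10 8 13 9 11 7)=[0, 2, 6, 3, 4, 5, 14, 1, 13, 11, 8, 7, 12, 9, 10]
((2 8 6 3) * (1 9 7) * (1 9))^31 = ((2 8 6 3)(7 9))^31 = (2 3 6 8)(7 9)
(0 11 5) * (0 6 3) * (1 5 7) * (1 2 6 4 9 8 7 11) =[1, 5, 6, 0, 9, 4, 3, 2, 7, 8, 10, 11] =(11)(0 1 5 4 9 8 7 2 6 3)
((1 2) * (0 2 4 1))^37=(0 2)(1 4)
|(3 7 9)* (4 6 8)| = |(3 7 9)(4 6 8)| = 3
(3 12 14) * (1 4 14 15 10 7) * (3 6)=(1 4 14 6 3 12 15 10 7)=[0, 4, 2, 12, 14, 5, 3, 1, 8, 9, 7, 11, 15, 13, 6, 10]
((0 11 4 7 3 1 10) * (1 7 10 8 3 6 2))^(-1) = (0 10 4 11)(1 2 6 7 3 8)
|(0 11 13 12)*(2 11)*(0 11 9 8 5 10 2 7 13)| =|(0 7 13 12 11)(2 9 8 5 10)| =5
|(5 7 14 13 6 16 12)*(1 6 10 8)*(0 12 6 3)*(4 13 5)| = 24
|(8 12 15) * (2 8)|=4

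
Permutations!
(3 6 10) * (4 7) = [0, 1, 2, 6, 7, 5, 10, 4, 8, 9, 3] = (3 6 10)(4 7)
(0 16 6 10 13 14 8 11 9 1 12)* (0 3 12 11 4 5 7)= (0 16 6 10 13 14 8 4 5 7)(1 11 9)(3 12)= [16, 11, 2, 12, 5, 7, 10, 0, 4, 1, 13, 9, 3, 14, 8, 15, 6]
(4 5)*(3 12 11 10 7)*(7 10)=(3 12 11 7)(4 5)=[0, 1, 2, 12, 5, 4, 6, 3, 8, 9, 10, 7, 11]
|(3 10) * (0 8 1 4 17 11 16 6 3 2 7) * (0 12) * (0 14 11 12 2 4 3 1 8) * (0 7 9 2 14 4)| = 18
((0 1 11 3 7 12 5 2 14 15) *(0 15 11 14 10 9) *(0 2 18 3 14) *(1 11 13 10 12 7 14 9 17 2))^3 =((0 11 9 1)(2 12 5 18 3 14 13 10 17))^3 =(0 1 9 11)(2 18 13)(3 10 12)(5 14 17)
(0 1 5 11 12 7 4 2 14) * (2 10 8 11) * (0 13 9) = (0 1 5 2 14 13 9)(4 10 8 11 12 7) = [1, 5, 14, 3, 10, 2, 6, 4, 11, 0, 8, 12, 7, 9, 13]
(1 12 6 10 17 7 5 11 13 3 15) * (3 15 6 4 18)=(1 12 4 18 3 6 10 17 7 5 11 13 15)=[0, 12, 2, 6, 18, 11, 10, 5, 8, 9, 17, 13, 4, 15, 14, 1, 16, 7, 3]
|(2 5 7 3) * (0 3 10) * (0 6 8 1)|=9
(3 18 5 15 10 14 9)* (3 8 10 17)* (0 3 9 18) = [3, 1, 2, 0, 4, 15, 6, 7, 10, 8, 14, 11, 12, 13, 18, 17, 16, 9, 5] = (0 3)(5 15 17 9 8 10 14 18)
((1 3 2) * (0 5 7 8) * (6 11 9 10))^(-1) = ((0 5 7 8)(1 3 2)(6 11 9 10))^(-1) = (0 8 7 5)(1 2 3)(6 10 9 11)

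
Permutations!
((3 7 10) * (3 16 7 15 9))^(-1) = (3 9 15)(7 16 10)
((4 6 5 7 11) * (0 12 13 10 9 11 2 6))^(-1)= (0 4 11 9 10 13 12)(2 7 5 6)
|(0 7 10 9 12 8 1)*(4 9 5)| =|(0 7 10 5 4 9 12 8 1)| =9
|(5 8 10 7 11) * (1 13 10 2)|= 8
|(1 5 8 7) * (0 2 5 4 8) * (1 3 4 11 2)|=|(0 1 11 2 5)(3 4 8 7)|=20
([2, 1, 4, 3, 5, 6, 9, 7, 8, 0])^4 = (0 6 4)(2 9 5)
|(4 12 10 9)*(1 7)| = 4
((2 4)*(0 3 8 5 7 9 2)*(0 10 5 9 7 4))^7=(0 8 2 3 9)(4 10 5)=((0 3 8 9 2)(4 10 5))^7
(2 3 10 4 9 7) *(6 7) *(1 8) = (1 8)(2 3 10 4 9 6 7) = [0, 8, 3, 10, 9, 5, 7, 2, 1, 6, 4]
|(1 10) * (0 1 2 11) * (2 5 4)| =7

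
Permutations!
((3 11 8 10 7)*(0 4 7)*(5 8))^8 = (11)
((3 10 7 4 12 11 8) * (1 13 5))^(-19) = ((1 13 5)(3 10 7 4 12 11 8))^(-19) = (1 5 13)(3 7 12 8 10 4 11)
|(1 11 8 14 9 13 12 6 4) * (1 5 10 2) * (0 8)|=13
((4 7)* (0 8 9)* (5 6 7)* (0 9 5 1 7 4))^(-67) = (9)(0 6 7 5 1 8 4)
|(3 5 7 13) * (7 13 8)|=|(3 5 13)(7 8)|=6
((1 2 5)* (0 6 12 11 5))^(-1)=(0 2 1 5 11 12 6)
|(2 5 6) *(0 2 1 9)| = 6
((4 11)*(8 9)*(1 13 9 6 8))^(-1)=(1 9 13)(4 11)(6 8)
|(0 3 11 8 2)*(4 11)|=6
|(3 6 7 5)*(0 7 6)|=4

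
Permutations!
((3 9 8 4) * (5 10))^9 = (3 9 8 4)(5 10) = ((3 9 8 4)(5 10))^9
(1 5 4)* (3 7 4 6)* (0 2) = (0 2)(1 5 6 3 7 4) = [2, 5, 0, 7, 1, 6, 3, 4]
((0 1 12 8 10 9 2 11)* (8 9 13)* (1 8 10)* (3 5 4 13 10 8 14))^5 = (0 13 2 5 12 14 8 11 4 9 3 1)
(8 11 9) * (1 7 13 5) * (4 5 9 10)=(1 7 13 9 8 11 10 4 5)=[0, 7, 2, 3, 5, 1, 6, 13, 11, 8, 4, 10, 12, 9]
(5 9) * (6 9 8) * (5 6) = (5 8)(6 9) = [0, 1, 2, 3, 4, 8, 9, 7, 5, 6]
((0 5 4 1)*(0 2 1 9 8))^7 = ((0 5 4 9 8)(1 2))^7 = (0 4 8 5 9)(1 2)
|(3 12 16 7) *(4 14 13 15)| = |(3 12 16 7)(4 14 13 15)| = 4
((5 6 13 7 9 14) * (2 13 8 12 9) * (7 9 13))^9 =((2 7)(5 6 8 12 13 9 14))^9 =(2 7)(5 8 13 14 6 12 9)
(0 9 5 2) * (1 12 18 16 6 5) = (0 9 1 12 18 16 6 5 2) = [9, 12, 0, 3, 4, 2, 5, 7, 8, 1, 10, 11, 18, 13, 14, 15, 6, 17, 16]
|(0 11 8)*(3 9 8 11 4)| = |(11)(0 4 3 9 8)| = 5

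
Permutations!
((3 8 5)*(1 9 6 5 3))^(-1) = (1 5 6 9)(3 8)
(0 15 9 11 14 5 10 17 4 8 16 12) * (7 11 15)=(0 7 11 14 5 10 17 4 8 16 12)(9 15)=[7, 1, 2, 3, 8, 10, 6, 11, 16, 15, 17, 14, 0, 13, 5, 9, 12, 4]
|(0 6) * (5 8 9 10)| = 4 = |(0 6)(5 8 9 10)|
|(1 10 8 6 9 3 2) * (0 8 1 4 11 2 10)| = 21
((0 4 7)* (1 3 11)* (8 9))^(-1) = ((0 4 7)(1 3 11)(8 9))^(-1) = (0 7 4)(1 11 3)(8 9)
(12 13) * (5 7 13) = [0, 1, 2, 3, 4, 7, 6, 13, 8, 9, 10, 11, 5, 12] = (5 7 13 12)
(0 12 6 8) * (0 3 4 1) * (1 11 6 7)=[12, 0, 2, 4, 11, 5, 8, 1, 3, 9, 10, 6, 7]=(0 12 7 1)(3 4 11 6 8)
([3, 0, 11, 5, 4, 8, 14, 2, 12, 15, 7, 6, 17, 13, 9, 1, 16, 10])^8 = (0 2 3 11 5 6 8 14 12 9 17 15 10 1 7)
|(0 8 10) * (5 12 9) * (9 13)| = 12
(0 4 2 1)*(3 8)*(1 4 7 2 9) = (0 7 2 4 9 1)(3 8) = [7, 0, 4, 8, 9, 5, 6, 2, 3, 1]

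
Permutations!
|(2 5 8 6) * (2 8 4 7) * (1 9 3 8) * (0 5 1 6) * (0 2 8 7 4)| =|(0 5)(1 9 3 7 8 2)| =6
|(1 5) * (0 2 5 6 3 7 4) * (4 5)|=|(0 2 4)(1 6 3 7 5)|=15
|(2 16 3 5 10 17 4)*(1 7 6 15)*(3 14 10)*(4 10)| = |(1 7 6 15)(2 16 14 4)(3 5)(10 17)| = 4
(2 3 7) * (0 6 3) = (0 6 3 7 2) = [6, 1, 0, 7, 4, 5, 3, 2]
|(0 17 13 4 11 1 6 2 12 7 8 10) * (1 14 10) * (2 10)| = 13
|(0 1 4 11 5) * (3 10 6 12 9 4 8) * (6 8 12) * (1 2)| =|(0 2 1 12 9 4 11 5)(3 10 8)| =24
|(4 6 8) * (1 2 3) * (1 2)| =6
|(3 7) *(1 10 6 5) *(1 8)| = |(1 10 6 5 8)(3 7)| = 10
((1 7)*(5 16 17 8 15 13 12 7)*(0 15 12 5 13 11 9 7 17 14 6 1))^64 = (0 7 9 11 15)(1 14 5)(6 16 13)(8 12 17)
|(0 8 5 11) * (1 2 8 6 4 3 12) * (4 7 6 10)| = |(0 10 4 3 12 1 2 8 5 11)(6 7)| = 10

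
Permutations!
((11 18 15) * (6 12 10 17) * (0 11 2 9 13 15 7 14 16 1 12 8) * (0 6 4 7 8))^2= ((0 11 18 8 6)(1 12 10 17 4 7 14 16)(2 9 13 15))^2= (0 18 6 11 8)(1 10 4 14)(2 13)(7 16 12 17)(9 15)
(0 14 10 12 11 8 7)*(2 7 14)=(0 2 7)(8 14 10 12 11)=[2, 1, 7, 3, 4, 5, 6, 0, 14, 9, 12, 8, 11, 13, 10]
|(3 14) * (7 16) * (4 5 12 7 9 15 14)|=9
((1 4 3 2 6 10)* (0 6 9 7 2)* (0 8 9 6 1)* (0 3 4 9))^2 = (0 9 2 10 8 1 7 6 3) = ((0 1 9 7 2 6 10 3 8))^2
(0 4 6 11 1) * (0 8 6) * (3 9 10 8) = (0 4)(1 3 9 10 8 6 11) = [4, 3, 2, 9, 0, 5, 11, 7, 6, 10, 8, 1]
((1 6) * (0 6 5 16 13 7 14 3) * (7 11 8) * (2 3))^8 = (0 7 16)(1 2 11)(3 8 5)(6 14 13)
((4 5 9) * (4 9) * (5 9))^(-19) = (4 5 9)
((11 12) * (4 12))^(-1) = ((4 12 11))^(-1) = (4 11 12)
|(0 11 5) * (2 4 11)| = 5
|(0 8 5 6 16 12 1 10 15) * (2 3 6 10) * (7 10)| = 6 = |(0 8 5 7 10 15)(1 2 3 6 16 12)|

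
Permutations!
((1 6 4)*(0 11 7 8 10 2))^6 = ((0 11 7 8 10 2)(1 6 4))^6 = (11)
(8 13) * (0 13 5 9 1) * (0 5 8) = (0 13)(1 5 9) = [13, 5, 2, 3, 4, 9, 6, 7, 8, 1, 10, 11, 12, 0]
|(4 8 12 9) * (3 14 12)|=|(3 14 12 9 4 8)|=6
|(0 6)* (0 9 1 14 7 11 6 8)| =6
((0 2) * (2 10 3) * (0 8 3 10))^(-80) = (10)(2 8 3)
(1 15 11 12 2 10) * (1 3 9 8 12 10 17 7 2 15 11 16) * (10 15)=(1 11 15 16)(2 17 7)(3 9 8 12 10)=[0, 11, 17, 9, 4, 5, 6, 2, 12, 8, 3, 15, 10, 13, 14, 16, 1, 7]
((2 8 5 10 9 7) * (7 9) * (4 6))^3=(2 10 8 7 5)(4 6)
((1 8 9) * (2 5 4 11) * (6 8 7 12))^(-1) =(1 9 8 6 12 7)(2 11 4 5)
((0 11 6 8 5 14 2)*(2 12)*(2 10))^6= (0 12 8)(2 14 6)(5 11 10)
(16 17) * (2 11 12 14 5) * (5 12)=(2 11 5)(12 14)(16 17)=[0, 1, 11, 3, 4, 2, 6, 7, 8, 9, 10, 5, 14, 13, 12, 15, 17, 16]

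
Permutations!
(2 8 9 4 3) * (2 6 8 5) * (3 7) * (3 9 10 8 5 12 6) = (2 12 6 5)(4 7 9)(8 10) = [0, 1, 12, 3, 7, 2, 5, 9, 10, 4, 8, 11, 6]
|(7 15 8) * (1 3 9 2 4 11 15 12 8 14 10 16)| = 30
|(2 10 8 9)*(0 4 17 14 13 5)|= 12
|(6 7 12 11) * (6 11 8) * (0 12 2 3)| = |(0 12 8 6 7 2 3)| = 7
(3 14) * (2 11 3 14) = (14)(2 11 3) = [0, 1, 11, 2, 4, 5, 6, 7, 8, 9, 10, 3, 12, 13, 14]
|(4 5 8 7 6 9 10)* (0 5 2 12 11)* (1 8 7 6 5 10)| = |(0 10 4 2 12 11)(1 8 6 9)(5 7)| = 12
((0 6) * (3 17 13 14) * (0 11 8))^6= (0 11)(3 13)(6 8)(14 17)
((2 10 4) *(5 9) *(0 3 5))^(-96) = (10)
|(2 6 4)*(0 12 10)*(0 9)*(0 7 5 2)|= 9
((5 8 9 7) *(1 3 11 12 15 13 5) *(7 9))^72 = (15)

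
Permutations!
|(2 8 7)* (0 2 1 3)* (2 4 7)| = |(0 4 7 1 3)(2 8)| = 10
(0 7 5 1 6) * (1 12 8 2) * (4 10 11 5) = (0 7 4 10 11 5 12 8 2 1 6) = [7, 6, 1, 3, 10, 12, 0, 4, 2, 9, 11, 5, 8]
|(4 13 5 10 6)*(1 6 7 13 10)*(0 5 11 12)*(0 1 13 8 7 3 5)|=|(1 6 4 10 3 5 13 11 12)(7 8)|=18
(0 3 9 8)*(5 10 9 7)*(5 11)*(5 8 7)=(0 3 5 10 9 7 11 8)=[3, 1, 2, 5, 4, 10, 6, 11, 0, 7, 9, 8]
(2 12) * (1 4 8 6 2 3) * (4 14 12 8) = (1 14 12 3)(2 8 6) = [0, 14, 8, 1, 4, 5, 2, 7, 6, 9, 10, 11, 3, 13, 12]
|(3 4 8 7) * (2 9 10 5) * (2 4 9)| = 7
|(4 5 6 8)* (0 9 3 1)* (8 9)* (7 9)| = |(0 8 4 5 6 7 9 3 1)| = 9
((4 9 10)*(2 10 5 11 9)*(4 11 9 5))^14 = (2 11 9)(4 10 5)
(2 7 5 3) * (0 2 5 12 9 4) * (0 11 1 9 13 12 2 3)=(0 3 5)(1 9 4 11)(2 7)(12 13)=[3, 9, 7, 5, 11, 0, 6, 2, 8, 4, 10, 1, 13, 12]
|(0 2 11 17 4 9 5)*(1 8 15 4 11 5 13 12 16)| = 24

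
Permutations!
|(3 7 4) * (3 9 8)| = |(3 7 4 9 8)| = 5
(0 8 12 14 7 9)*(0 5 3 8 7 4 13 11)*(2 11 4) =[7, 1, 11, 8, 13, 3, 6, 9, 12, 5, 10, 0, 14, 4, 2] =(0 7 9 5 3 8 12 14 2 11)(4 13)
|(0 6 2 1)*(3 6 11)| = 6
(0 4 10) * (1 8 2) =(0 4 10)(1 8 2) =[4, 8, 1, 3, 10, 5, 6, 7, 2, 9, 0]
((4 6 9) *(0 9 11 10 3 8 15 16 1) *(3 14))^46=((0 9 4 6 11 10 14 3 8 15 16 1))^46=(0 16 8 14 11 4)(1 15 3 10 6 9)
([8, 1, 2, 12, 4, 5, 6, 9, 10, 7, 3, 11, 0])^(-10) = [0, 1, 2, 3, 4, 5, 6, 7, 8, 9, 10, 11, 12]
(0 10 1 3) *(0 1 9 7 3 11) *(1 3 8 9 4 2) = (0 10 4 2 1 11)(7 8 9) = [10, 11, 1, 3, 2, 5, 6, 8, 9, 7, 4, 0]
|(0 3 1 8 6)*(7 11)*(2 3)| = |(0 2 3 1 8 6)(7 11)| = 6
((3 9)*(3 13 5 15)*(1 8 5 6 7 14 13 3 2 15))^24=((1 8 5)(2 15)(3 9)(6 7 14 13))^24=(15)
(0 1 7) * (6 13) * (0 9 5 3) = (0 1 7 9 5 3)(6 13) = [1, 7, 2, 0, 4, 3, 13, 9, 8, 5, 10, 11, 12, 6]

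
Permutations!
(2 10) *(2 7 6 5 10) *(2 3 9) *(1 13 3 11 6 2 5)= (1 13 3 9 5 10 7 2 11 6)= [0, 13, 11, 9, 4, 10, 1, 2, 8, 5, 7, 6, 12, 3]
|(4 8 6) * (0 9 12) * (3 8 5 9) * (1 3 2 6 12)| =10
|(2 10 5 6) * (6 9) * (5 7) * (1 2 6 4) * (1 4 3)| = |(1 2 10 7 5 9 3)| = 7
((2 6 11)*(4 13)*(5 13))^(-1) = ((2 6 11)(4 5 13))^(-1) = (2 11 6)(4 13 5)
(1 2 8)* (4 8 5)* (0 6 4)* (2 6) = [2, 6, 5, 3, 8, 0, 4, 7, 1] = (0 2 5)(1 6 4 8)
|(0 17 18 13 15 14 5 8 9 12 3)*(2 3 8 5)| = 24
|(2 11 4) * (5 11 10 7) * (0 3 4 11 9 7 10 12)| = 15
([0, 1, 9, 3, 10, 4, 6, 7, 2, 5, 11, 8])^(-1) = [0, 1, 8, 3, 5, 9, 6, 7, 11, 2, 4, 10]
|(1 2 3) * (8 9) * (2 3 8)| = 6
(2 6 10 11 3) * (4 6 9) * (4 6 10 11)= [0, 1, 9, 2, 10, 5, 11, 7, 8, 6, 4, 3]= (2 9 6 11 3)(4 10)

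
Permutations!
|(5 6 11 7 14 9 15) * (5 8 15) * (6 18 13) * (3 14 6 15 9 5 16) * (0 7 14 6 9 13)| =30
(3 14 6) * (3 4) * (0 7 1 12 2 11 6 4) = (0 7 1 12 2 11 6)(3 14 4) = [7, 12, 11, 14, 3, 5, 0, 1, 8, 9, 10, 6, 2, 13, 4]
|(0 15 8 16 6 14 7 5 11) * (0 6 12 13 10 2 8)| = 30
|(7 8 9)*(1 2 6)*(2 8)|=6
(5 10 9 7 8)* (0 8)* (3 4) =(0 8 5 10 9 7)(3 4) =[8, 1, 2, 4, 3, 10, 6, 0, 5, 7, 9]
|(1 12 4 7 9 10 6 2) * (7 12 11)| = 14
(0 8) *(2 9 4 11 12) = [8, 1, 9, 3, 11, 5, 6, 7, 0, 4, 10, 12, 2] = (0 8)(2 9 4 11 12)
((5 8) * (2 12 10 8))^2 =((2 12 10 8 5))^2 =(2 10 5 12 8)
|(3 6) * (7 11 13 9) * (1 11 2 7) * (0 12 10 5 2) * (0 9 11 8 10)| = 14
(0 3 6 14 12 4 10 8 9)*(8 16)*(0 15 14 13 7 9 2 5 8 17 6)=(0 3)(2 5 8)(4 10 16 17 6 13 7 9 15 14 12)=[3, 1, 5, 0, 10, 8, 13, 9, 2, 15, 16, 11, 4, 7, 12, 14, 17, 6]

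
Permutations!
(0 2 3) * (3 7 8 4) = (0 2 7 8 4 3) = [2, 1, 7, 0, 3, 5, 6, 8, 4]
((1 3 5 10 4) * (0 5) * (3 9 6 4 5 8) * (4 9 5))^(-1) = (0 3 8)(1 4 10 5)(6 9)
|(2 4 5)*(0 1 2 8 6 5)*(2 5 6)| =|(0 1 5 8 2 4)| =6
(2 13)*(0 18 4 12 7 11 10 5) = (0 18 4 12 7 11 10 5)(2 13) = [18, 1, 13, 3, 12, 0, 6, 11, 8, 9, 5, 10, 7, 2, 14, 15, 16, 17, 4]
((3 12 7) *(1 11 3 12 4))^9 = ((1 11 3 4)(7 12))^9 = (1 11 3 4)(7 12)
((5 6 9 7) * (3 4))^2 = ((3 4)(5 6 9 7))^2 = (5 9)(6 7)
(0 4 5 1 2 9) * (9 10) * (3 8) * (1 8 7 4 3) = (0 3 7 4 5 8 1 2 10 9) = [3, 2, 10, 7, 5, 8, 6, 4, 1, 0, 9]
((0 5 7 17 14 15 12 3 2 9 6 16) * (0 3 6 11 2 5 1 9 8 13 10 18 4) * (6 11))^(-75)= ((0 1 9 6 16 3 5 7 17 14 15 12 11 2 8 13 10 18 4))^(-75)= (0 1 9 6 16 3 5 7 17 14 15 12 11 2 8 13 10 18 4)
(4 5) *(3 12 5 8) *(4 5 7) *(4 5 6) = [0, 1, 2, 12, 8, 6, 4, 5, 3, 9, 10, 11, 7] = (3 12 7 5 6 4 8)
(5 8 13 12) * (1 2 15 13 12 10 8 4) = (1 2 15 13 10 8 12 5 4) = [0, 2, 15, 3, 1, 4, 6, 7, 12, 9, 8, 11, 5, 10, 14, 13]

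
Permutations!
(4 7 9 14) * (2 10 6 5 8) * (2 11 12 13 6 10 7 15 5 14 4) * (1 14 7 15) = (1 14 2 15 5 8 11 12 13 6 7 9 4) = [0, 14, 15, 3, 1, 8, 7, 9, 11, 4, 10, 12, 13, 6, 2, 5]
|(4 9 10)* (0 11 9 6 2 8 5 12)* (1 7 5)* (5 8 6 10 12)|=|(0 11 9 12)(1 7 8)(2 6)(4 10)|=12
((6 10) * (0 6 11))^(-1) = (0 11 10 6)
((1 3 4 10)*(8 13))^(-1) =((1 3 4 10)(8 13))^(-1) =(1 10 4 3)(8 13)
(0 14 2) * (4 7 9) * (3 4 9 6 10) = [14, 1, 0, 4, 7, 5, 10, 6, 8, 9, 3, 11, 12, 13, 2] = (0 14 2)(3 4 7 6 10)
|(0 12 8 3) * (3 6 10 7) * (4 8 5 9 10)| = 21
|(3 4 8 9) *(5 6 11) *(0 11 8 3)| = 6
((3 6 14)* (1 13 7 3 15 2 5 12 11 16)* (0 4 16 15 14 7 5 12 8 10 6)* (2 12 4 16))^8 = (0 7 10 5 1)(3 6 8 13 16)(11 12 15)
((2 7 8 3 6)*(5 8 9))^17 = ((2 7 9 5 8 3 6))^17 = (2 5 6 9 3 7 8)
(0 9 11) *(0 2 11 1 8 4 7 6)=(0 9 1 8 4 7 6)(2 11)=[9, 8, 11, 3, 7, 5, 0, 6, 4, 1, 10, 2]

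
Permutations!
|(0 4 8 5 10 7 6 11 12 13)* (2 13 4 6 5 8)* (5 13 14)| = 11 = |(0 6 11 12 4 2 14 5 10 7 13)|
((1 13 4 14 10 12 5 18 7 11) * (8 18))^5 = ((1 13 4 14 10 12 5 8 18 7 11))^5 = (1 12 11 10 7 14 18 4 8 13 5)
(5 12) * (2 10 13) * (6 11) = (2 10 13)(5 12)(6 11) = [0, 1, 10, 3, 4, 12, 11, 7, 8, 9, 13, 6, 5, 2]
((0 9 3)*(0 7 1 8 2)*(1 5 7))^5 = (0 2 8 1 3 9)(5 7)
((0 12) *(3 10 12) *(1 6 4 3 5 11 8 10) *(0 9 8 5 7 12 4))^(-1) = ((0 7 12 9 8 10 4 3 1 6)(5 11))^(-1) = (0 6 1 3 4 10 8 9 12 7)(5 11)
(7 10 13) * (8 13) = (7 10 8 13) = [0, 1, 2, 3, 4, 5, 6, 10, 13, 9, 8, 11, 12, 7]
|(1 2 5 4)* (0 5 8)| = |(0 5 4 1 2 8)| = 6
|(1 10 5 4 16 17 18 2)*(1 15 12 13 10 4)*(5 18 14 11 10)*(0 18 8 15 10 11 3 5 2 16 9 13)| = 16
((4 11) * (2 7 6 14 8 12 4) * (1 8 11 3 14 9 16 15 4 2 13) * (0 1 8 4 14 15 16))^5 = ((16)(0 1 4 3 15 14 11 13 8 12 2 7 6 9))^5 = (16)(0 14 2 1 11 7 4 13 6 3 8 9 15 12)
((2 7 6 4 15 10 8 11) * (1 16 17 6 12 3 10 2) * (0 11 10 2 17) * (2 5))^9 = ((0 11 1 16)(2 7 12 3 5)(4 15 17 6)(8 10))^9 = (0 11 1 16)(2 5 3 12 7)(4 15 17 6)(8 10)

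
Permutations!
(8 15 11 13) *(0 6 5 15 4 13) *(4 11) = (0 6 5 15 4 13 8 11) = [6, 1, 2, 3, 13, 15, 5, 7, 11, 9, 10, 0, 12, 8, 14, 4]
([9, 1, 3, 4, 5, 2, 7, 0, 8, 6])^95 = (0 7 6 9)(2 5 4 3)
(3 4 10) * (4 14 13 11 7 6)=(3 14 13 11 7 6 4 10)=[0, 1, 2, 14, 10, 5, 4, 6, 8, 9, 3, 7, 12, 11, 13]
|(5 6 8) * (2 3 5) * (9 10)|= |(2 3 5 6 8)(9 10)|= 10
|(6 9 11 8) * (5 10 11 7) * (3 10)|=8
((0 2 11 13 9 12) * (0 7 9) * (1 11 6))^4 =(0 11 6)(1 2 13)(7 9 12)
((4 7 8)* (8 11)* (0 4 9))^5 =(0 9 8 11 7 4) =((0 4 7 11 8 9))^5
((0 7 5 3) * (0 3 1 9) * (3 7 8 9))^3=((0 8 9)(1 3 7 5))^3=(9)(1 5 7 3)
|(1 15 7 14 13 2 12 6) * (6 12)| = 7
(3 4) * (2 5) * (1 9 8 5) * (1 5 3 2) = [0, 9, 5, 4, 2, 1, 6, 7, 3, 8] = (1 9 8 3 4 2 5)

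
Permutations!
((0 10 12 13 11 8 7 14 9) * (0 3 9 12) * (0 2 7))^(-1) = (0 8 11 13 12 14 7 2 10)(3 9)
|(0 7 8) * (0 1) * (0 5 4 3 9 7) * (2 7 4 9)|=8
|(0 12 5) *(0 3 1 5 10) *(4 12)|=|(0 4 12 10)(1 5 3)|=12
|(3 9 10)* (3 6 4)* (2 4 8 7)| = 8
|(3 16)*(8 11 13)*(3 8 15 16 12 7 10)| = |(3 12 7 10)(8 11 13 15 16)| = 20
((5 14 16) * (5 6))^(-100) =(16)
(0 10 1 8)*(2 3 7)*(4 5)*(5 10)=(0 5 4 10 1 8)(2 3 7)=[5, 8, 3, 7, 10, 4, 6, 2, 0, 9, 1]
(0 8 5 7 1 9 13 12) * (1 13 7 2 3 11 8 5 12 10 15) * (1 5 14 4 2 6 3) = [14, 9, 1, 11, 2, 6, 3, 13, 12, 7, 15, 8, 0, 10, 4, 5] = (0 14 4 2 1 9 7 13 10 15 5 6 3 11 8 12)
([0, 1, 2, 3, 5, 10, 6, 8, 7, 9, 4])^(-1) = [0, 1, 2, 3, 10, 4, 6, 8, 7, 9, 5]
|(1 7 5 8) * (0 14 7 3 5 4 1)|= |(0 14 7 4 1 3 5 8)|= 8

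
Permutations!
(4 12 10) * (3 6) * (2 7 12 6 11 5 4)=(2 7 12 10)(3 11 5 4 6)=[0, 1, 7, 11, 6, 4, 3, 12, 8, 9, 2, 5, 10]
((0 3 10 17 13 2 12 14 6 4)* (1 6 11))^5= ((0 3 10 17 13 2 12 14 11 1 6 4))^5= (0 2 6 17 11 3 12 4 13 1 10 14)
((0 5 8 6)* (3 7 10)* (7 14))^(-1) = ((0 5 8 6)(3 14 7 10))^(-1) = (0 6 8 5)(3 10 7 14)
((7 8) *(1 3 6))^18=((1 3 6)(7 8))^18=(8)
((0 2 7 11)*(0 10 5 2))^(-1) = (2 5 10 11 7)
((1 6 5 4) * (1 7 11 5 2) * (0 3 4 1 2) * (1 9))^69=((0 3 4 7 11 5 9 1 6))^69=(0 9 7)(1 11 3)(4 6 5)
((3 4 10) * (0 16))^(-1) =(0 16)(3 10 4)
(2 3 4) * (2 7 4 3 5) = (2 5)(4 7) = [0, 1, 5, 3, 7, 2, 6, 4]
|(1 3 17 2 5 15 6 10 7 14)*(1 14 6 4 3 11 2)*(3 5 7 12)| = 9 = |(1 11 2 7 6 10 12 3 17)(4 5 15)|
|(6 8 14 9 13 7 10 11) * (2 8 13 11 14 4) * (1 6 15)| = 9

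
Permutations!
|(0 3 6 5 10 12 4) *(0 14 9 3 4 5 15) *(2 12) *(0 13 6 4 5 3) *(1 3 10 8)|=|(0 5 8 1 3 4 14 9)(2 12 10)(6 15 13)|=24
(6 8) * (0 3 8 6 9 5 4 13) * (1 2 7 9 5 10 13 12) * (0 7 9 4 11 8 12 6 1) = (0 3 12)(1 2 9 10 13 7 4 6)(5 11 8) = [3, 2, 9, 12, 6, 11, 1, 4, 5, 10, 13, 8, 0, 7]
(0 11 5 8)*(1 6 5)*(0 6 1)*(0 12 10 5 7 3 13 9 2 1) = (0 11 12 10 5 8 6 7 3 13 9 2 1) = [11, 0, 1, 13, 4, 8, 7, 3, 6, 2, 5, 12, 10, 9]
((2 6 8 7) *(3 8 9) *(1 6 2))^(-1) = (1 7 8 3 9 6)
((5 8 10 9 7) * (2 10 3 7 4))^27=((2 10 9 4)(3 7 5 8))^27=(2 4 9 10)(3 8 5 7)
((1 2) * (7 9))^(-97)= (1 2)(7 9)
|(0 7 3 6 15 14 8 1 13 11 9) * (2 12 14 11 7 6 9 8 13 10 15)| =45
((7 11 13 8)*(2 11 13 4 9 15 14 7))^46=((2 11 4 9 15 14 7 13 8))^46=(2 11 4 9 15 14 7 13 8)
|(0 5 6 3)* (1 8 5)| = |(0 1 8 5 6 3)| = 6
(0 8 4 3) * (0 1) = (0 8 4 3 1) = [8, 0, 2, 1, 3, 5, 6, 7, 4]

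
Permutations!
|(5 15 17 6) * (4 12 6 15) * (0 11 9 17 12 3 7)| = |(0 11 9 17 15 12 6 5 4 3 7)| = 11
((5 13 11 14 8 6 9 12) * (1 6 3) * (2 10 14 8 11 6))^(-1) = ((1 2 10 14 11 8 3)(5 13 6 9 12))^(-1) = (1 3 8 11 14 10 2)(5 12 9 6 13)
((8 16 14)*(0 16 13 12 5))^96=(0 12 8 16 5 13 14)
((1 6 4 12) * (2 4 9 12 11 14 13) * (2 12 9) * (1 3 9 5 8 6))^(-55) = (14)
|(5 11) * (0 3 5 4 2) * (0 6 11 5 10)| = |(0 3 10)(2 6 11 4)| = 12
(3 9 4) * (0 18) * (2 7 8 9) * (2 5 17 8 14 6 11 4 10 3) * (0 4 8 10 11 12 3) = [18, 1, 7, 5, 2, 17, 12, 14, 9, 11, 0, 8, 3, 13, 6, 15, 16, 10, 4] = (0 18 4 2 7 14 6 12 3 5 17 10)(8 9 11)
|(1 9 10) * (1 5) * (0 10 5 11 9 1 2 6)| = |(0 10 11 9 5 2 6)| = 7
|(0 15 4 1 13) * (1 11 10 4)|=12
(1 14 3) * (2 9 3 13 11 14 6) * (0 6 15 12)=[6, 15, 9, 1, 4, 5, 2, 7, 8, 3, 10, 14, 0, 11, 13, 12]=(0 6 2 9 3 1 15 12)(11 14 13)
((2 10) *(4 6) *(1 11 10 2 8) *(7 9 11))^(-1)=((1 7 9 11 10 8)(4 6))^(-1)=(1 8 10 11 9 7)(4 6)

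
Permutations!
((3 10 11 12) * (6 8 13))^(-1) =(3 12 11 10)(6 13 8)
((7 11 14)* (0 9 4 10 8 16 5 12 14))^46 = ((0 9 4 10 8 16 5 12 14 7 11))^46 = (0 4 8 5 14 11 9 10 16 12 7)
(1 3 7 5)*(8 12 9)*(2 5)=(1 3 7 2 5)(8 12 9)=[0, 3, 5, 7, 4, 1, 6, 2, 12, 8, 10, 11, 9]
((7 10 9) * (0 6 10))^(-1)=((0 6 10 9 7))^(-1)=(0 7 9 10 6)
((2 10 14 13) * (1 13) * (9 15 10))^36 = ((1 13 2 9 15 10 14))^36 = (1 13 2 9 15 10 14)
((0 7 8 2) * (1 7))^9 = ((0 1 7 8 2))^9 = (0 2 8 7 1)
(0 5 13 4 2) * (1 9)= (0 5 13 4 2)(1 9)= [5, 9, 0, 3, 2, 13, 6, 7, 8, 1, 10, 11, 12, 4]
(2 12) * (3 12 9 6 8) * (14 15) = (2 9 6 8 3 12)(14 15) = [0, 1, 9, 12, 4, 5, 8, 7, 3, 6, 10, 11, 2, 13, 15, 14]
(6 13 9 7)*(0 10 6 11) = (0 10 6 13 9 7 11) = [10, 1, 2, 3, 4, 5, 13, 11, 8, 7, 6, 0, 12, 9]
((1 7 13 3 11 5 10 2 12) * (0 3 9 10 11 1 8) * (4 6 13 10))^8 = ((0 3 1 7 10 2 12 8)(4 6 13 9)(5 11))^8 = (13)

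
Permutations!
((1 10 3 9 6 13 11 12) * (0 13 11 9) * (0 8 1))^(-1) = ((0 13 9 6 11 12)(1 10 3 8))^(-1) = (0 12 11 6 9 13)(1 8 3 10)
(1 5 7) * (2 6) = (1 5 7)(2 6) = [0, 5, 6, 3, 4, 7, 2, 1]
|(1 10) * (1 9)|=|(1 10 9)|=3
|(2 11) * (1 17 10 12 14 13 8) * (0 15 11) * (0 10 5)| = |(0 15 11 2 10 12 14 13 8 1 17 5)| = 12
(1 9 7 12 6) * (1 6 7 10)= (1 9 10)(7 12)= [0, 9, 2, 3, 4, 5, 6, 12, 8, 10, 1, 11, 7]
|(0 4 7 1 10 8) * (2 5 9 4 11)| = 10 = |(0 11 2 5 9 4 7 1 10 8)|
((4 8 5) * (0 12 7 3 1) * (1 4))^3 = (0 3 5 12 4 1 7 8)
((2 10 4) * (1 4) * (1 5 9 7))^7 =((1 4 2 10 5 9 7))^7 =(10)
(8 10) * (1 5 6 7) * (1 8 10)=(10)(1 5 6 7 8)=[0, 5, 2, 3, 4, 6, 7, 8, 1, 9, 10]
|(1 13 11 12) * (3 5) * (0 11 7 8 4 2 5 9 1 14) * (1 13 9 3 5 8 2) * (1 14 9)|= 10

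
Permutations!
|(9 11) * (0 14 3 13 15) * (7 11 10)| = 20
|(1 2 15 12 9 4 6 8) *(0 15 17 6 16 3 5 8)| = |(0 15 12 9 4 16 3 5 8 1 2 17 6)| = 13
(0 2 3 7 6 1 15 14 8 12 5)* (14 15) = (15)(0 2 3 7 6 1 14 8 12 5) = [2, 14, 3, 7, 4, 0, 1, 6, 12, 9, 10, 11, 5, 13, 8, 15]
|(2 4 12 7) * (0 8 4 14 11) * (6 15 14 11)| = |(0 8 4 12 7 2 11)(6 15 14)| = 21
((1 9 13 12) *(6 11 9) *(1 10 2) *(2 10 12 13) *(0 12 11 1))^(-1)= ((13)(0 12 11 9 2)(1 6))^(-1)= (13)(0 2 9 11 12)(1 6)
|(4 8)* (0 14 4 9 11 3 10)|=|(0 14 4 8 9 11 3 10)|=8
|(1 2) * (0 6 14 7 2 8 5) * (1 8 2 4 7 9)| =8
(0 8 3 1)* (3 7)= (0 8 7 3 1)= [8, 0, 2, 1, 4, 5, 6, 3, 7]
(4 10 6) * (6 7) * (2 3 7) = (2 3 7 6 4 10) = [0, 1, 3, 7, 10, 5, 4, 6, 8, 9, 2]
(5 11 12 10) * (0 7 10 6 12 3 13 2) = [7, 1, 0, 13, 4, 11, 12, 10, 8, 9, 5, 3, 6, 2] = (0 7 10 5 11 3 13 2)(6 12)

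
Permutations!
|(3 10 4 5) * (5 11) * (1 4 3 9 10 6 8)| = |(1 4 11 5 9 10 3 6 8)| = 9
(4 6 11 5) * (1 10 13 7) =(1 10 13 7)(4 6 11 5) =[0, 10, 2, 3, 6, 4, 11, 1, 8, 9, 13, 5, 12, 7]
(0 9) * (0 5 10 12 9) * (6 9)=[0, 1, 2, 3, 4, 10, 9, 7, 8, 5, 12, 11, 6]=(5 10 12 6 9)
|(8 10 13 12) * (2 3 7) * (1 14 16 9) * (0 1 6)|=|(0 1 14 16 9 6)(2 3 7)(8 10 13 12)|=12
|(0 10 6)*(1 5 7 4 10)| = 7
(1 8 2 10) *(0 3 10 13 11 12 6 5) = (0 3 10 1 8 2 13 11 12 6 5) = [3, 8, 13, 10, 4, 0, 5, 7, 2, 9, 1, 12, 6, 11]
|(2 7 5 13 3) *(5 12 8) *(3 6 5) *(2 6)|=8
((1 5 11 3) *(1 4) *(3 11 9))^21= (11)(1 5 9 3 4)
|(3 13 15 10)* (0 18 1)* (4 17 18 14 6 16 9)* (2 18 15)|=14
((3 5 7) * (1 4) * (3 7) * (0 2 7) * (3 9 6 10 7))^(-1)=(0 7 10 6 9 5 3 2)(1 4)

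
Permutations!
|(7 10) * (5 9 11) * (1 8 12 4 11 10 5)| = |(1 8 12 4 11)(5 9 10 7)| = 20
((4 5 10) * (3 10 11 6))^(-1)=(3 6 11 5 4 10)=((3 10 4 5 11 6))^(-1)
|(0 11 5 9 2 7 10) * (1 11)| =|(0 1 11 5 9 2 7 10)| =8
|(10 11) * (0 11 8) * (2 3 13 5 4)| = 20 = |(0 11 10 8)(2 3 13 5 4)|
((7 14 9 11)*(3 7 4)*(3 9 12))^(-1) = ((3 7 14 12)(4 9 11))^(-1) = (3 12 14 7)(4 11 9)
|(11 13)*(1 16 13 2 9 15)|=|(1 16 13 11 2 9 15)|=7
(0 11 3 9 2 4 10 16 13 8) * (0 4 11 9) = (0 9 2 11 3)(4 10 16 13 8) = [9, 1, 11, 0, 10, 5, 6, 7, 4, 2, 16, 3, 12, 8, 14, 15, 13]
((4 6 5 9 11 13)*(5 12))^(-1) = ((4 6 12 5 9 11 13))^(-1) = (4 13 11 9 5 12 6)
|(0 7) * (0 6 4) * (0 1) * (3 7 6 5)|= |(0 6 4 1)(3 7 5)|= 12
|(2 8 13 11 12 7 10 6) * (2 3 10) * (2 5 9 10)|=|(2 8 13 11 12 7 5 9 10 6 3)|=11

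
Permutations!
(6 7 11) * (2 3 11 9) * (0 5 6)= (0 5 6 7 9 2 3 11)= [5, 1, 3, 11, 4, 6, 7, 9, 8, 2, 10, 0]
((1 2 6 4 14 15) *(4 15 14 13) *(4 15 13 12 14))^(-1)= ((1 2 6 13 15)(4 12 14))^(-1)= (1 15 13 6 2)(4 14 12)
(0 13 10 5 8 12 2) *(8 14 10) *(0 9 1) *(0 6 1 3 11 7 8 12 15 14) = (0 13 12 2 9 3 11 7 8 15 14 10 5)(1 6) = [13, 6, 9, 11, 4, 0, 1, 8, 15, 3, 5, 7, 2, 12, 10, 14]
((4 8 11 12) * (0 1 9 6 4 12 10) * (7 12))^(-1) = ((0 1 9 6 4 8 11 10)(7 12))^(-1) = (0 10 11 8 4 6 9 1)(7 12)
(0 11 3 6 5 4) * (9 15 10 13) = (0 11 3 6 5 4)(9 15 10 13) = [11, 1, 2, 6, 0, 4, 5, 7, 8, 15, 13, 3, 12, 9, 14, 10]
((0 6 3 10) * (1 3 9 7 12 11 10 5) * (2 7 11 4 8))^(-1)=((0 6 9 11 10)(1 3 5)(2 7 12 4 8))^(-1)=(0 10 11 9 6)(1 5 3)(2 8 4 12 7)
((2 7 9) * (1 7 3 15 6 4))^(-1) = (1 4 6 15 3 2 9 7)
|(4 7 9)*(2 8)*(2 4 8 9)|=5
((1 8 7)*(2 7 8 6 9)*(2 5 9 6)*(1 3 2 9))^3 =(9)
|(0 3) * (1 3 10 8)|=5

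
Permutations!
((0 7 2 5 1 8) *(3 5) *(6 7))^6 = ((0 6 7 2 3 5 1 8))^6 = (0 1 3 7)(2 6 8 5)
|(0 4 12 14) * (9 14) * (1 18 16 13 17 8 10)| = 35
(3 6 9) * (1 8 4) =(1 8 4)(3 6 9) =[0, 8, 2, 6, 1, 5, 9, 7, 4, 3]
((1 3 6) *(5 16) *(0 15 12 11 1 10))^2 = ((0 15 12 11 1 3 6 10)(5 16))^2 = (16)(0 12 1 6)(3 10 15 11)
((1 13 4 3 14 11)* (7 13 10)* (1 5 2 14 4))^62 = ((1 10 7 13)(2 14 11 5)(3 4))^62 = (1 7)(2 11)(5 14)(10 13)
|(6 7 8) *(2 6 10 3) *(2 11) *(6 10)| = |(2 10 3 11)(6 7 8)| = 12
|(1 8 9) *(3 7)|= 6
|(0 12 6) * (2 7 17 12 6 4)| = |(0 6)(2 7 17 12 4)| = 10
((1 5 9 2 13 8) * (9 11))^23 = ((1 5 11 9 2 13 8))^23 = (1 11 2 8 5 9 13)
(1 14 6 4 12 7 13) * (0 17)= (0 17)(1 14 6 4 12 7 13)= [17, 14, 2, 3, 12, 5, 4, 13, 8, 9, 10, 11, 7, 1, 6, 15, 16, 0]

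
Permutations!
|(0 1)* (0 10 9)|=|(0 1 10 9)|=4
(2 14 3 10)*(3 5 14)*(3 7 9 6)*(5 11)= (2 7 9 6 3 10)(5 14 11)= [0, 1, 7, 10, 4, 14, 3, 9, 8, 6, 2, 5, 12, 13, 11]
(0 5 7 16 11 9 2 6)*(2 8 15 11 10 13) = (0 5 7 16 10 13 2 6)(8 15 11 9) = [5, 1, 6, 3, 4, 7, 0, 16, 15, 8, 13, 9, 12, 2, 14, 11, 10]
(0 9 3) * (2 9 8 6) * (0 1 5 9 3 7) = (0 8 6 2 3 1 5 9 7) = [8, 5, 3, 1, 4, 9, 2, 0, 6, 7]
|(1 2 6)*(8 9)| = |(1 2 6)(8 9)| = 6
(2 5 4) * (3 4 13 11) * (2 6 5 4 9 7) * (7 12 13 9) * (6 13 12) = (2 4 13 11 3 7)(5 9 6) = [0, 1, 4, 7, 13, 9, 5, 2, 8, 6, 10, 3, 12, 11]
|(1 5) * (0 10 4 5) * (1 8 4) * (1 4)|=6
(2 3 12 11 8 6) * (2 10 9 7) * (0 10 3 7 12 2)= [10, 1, 7, 2, 4, 5, 3, 0, 6, 12, 9, 8, 11]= (0 10 9 12 11 8 6 3 2 7)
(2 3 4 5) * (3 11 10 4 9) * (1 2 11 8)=[0, 2, 8, 9, 5, 11, 6, 7, 1, 3, 4, 10]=(1 2 8)(3 9)(4 5 11 10)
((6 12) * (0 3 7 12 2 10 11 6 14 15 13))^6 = (0 13 15 14 12 7 3)(2 11)(6 10)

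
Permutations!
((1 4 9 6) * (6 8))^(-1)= ((1 4 9 8 6))^(-1)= (1 6 8 9 4)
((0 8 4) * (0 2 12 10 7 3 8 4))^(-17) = (0 8 3 7 10 12 2 4)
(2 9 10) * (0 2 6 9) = (0 2)(6 9 10) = [2, 1, 0, 3, 4, 5, 9, 7, 8, 10, 6]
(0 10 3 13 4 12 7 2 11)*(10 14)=(0 14 10 3 13 4 12 7 2 11)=[14, 1, 11, 13, 12, 5, 6, 2, 8, 9, 3, 0, 7, 4, 10]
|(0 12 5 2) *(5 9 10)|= 6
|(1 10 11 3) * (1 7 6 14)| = 7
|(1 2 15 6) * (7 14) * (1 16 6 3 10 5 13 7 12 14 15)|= 6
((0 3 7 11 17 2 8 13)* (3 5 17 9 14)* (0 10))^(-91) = (17)(3 14 9 11 7)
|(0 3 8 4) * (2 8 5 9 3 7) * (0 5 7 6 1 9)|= 10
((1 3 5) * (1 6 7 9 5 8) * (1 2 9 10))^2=(1 8 9 6 10 3 2 5 7)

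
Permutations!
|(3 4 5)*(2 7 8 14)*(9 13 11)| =|(2 7 8 14)(3 4 5)(9 13 11)| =12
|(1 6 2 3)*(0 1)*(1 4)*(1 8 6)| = 6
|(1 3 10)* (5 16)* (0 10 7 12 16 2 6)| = 10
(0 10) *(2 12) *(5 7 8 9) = (0 10)(2 12)(5 7 8 9) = [10, 1, 12, 3, 4, 7, 6, 8, 9, 5, 0, 11, 2]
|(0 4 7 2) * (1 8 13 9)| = |(0 4 7 2)(1 8 13 9)| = 4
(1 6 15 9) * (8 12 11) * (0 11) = [11, 6, 2, 3, 4, 5, 15, 7, 12, 1, 10, 8, 0, 13, 14, 9] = (0 11 8 12)(1 6 15 9)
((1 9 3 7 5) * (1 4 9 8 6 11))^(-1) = ((1 8 6 11)(3 7 5 4 9))^(-1) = (1 11 6 8)(3 9 4 5 7)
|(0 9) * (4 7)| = |(0 9)(4 7)| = 2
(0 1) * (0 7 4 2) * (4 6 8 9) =[1, 7, 0, 3, 2, 5, 8, 6, 9, 4] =(0 1 7 6 8 9 4 2)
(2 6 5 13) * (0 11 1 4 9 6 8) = [11, 4, 8, 3, 9, 13, 5, 7, 0, 6, 10, 1, 12, 2] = (0 11 1 4 9 6 5 13 2 8)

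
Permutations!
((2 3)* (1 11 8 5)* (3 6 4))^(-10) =(1 8)(2 4)(3 6)(5 11) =((1 11 8 5)(2 6 4 3))^(-10)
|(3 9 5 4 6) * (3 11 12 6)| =|(3 9 5 4)(6 11 12)| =12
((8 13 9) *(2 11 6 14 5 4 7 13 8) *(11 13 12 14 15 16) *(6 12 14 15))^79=(2 13 9)(4 5 14 7)(11 16 15 12)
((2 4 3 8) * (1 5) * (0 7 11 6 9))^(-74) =(0 7 11 6 9)(2 3)(4 8)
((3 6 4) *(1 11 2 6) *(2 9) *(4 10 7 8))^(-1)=(1 3 4 8 7 10 6 2 9 11)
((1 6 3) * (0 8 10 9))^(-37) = ((0 8 10 9)(1 6 3))^(-37) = (0 9 10 8)(1 3 6)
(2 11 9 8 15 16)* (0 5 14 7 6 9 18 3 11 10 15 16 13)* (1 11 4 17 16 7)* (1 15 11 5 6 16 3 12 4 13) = (0 6 9 8 7 16 2 10 11 18 12 4 17 3 13)(1 5 14 15) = [6, 5, 10, 13, 17, 14, 9, 16, 7, 8, 11, 18, 4, 0, 15, 1, 2, 3, 12]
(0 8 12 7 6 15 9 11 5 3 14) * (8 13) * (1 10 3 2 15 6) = (0 13 8 12 7 1 10 3 14)(2 15 9 11 5) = [13, 10, 15, 14, 4, 2, 6, 1, 12, 11, 3, 5, 7, 8, 0, 9]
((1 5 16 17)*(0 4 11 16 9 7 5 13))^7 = ((0 4 11 16 17 1 13)(5 9 7))^7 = (17)(5 9 7)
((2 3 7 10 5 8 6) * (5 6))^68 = (2 10 3 6 7)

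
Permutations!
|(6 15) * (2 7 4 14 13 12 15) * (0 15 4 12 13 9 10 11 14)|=|(0 15 6 2 7 12 4)(9 10 11 14)|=28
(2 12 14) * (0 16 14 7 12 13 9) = [16, 1, 13, 3, 4, 5, 6, 12, 8, 0, 10, 11, 7, 9, 2, 15, 14] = (0 16 14 2 13 9)(7 12)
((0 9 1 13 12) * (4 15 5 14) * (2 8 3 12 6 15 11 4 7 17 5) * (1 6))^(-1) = (0 12 3 8 2 15 6 9)(1 13)(4 11)(5 17 7 14)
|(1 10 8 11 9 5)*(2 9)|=|(1 10 8 11 2 9 5)|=7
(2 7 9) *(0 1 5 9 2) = (0 1 5 9)(2 7) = [1, 5, 7, 3, 4, 9, 6, 2, 8, 0]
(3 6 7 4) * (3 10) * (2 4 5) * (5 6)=(2 4 10 3 5)(6 7)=[0, 1, 4, 5, 10, 2, 7, 6, 8, 9, 3]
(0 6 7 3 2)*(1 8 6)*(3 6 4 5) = (0 1 8 4 5 3 2)(6 7) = [1, 8, 0, 2, 5, 3, 7, 6, 4]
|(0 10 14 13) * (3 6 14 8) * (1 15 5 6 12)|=11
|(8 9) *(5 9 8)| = |(5 9)| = 2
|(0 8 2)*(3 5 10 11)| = |(0 8 2)(3 5 10 11)| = 12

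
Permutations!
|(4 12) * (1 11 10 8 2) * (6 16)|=|(1 11 10 8 2)(4 12)(6 16)|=10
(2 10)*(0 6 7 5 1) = (0 6 7 5 1)(2 10) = [6, 0, 10, 3, 4, 1, 7, 5, 8, 9, 2]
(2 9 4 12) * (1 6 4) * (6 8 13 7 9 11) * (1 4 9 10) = (1 8 13 7 10)(2 11 6 9 4 12) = [0, 8, 11, 3, 12, 5, 9, 10, 13, 4, 1, 6, 2, 7]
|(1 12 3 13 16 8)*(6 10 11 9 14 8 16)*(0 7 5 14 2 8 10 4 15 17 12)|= |(0 7 5 14 10 11 9 2 8 1)(3 13 6 4 15 17 12)|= 70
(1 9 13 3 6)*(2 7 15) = (1 9 13 3 6)(2 7 15) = [0, 9, 7, 6, 4, 5, 1, 15, 8, 13, 10, 11, 12, 3, 14, 2]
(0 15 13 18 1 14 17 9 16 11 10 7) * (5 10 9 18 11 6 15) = [5, 14, 2, 3, 4, 10, 15, 0, 8, 16, 7, 9, 12, 11, 17, 13, 6, 18, 1] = (0 5 10 7)(1 14 17 18)(6 15 13 11 9 16)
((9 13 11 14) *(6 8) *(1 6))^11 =(1 8 6)(9 14 11 13) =((1 6 8)(9 13 11 14))^11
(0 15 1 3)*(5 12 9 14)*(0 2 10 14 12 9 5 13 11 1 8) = [15, 3, 10, 2, 4, 9, 6, 7, 0, 12, 14, 1, 5, 11, 13, 8] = (0 15 8)(1 3 2 10 14 13 11)(5 9 12)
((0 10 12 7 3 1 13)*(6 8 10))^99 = ((0 6 8 10 12 7 3 1 13))^99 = (13)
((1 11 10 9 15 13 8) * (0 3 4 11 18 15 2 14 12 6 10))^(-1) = (0 11 4 3)(1 8 13 15 18)(2 9 10 6 12 14)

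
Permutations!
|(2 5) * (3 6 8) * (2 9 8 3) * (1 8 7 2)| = 4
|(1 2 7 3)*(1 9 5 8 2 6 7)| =8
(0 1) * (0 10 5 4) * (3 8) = (0 1 10 5 4)(3 8) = [1, 10, 2, 8, 0, 4, 6, 7, 3, 9, 5]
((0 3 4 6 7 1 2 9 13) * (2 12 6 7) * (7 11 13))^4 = (0 13 11 4 3)(1 9 6)(2 12 7)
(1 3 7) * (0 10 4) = (0 10 4)(1 3 7) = [10, 3, 2, 7, 0, 5, 6, 1, 8, 9, 4]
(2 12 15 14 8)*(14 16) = (2 12 15 16 14 8) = [0, 1, 12, 3, 4, 5, 6, 7, 2, 9, 10, 11, 15, 13, 8, 16, 14]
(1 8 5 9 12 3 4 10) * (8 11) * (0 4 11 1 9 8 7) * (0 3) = (0 4 10 9 12)(3 11 7)(5 8) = [4, 1, 2, 11, 10, 8, 6, 3, 5, 12, 9, 7, 0]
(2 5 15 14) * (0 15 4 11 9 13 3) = [15, 1, 5, 0, 11, 4, 6, 7, 8, 13, 10, 9, 12, 3, 2, 14] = (0 15 14 2 5 4 11 9 13 3)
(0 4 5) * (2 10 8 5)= [4, 1, 10, 3, 2, 0, 6, 7, 5, 9, 8]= (0 4 2 10 8 5)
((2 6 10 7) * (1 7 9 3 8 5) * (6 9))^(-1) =((1 7 2 9 3 8 5)(6 10))^(-1) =(1 5 8 3 9 2 7)(6 10)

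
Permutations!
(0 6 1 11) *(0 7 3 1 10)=(0 6 10)(1 11 7 3)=[6, 11, 2, 1, 4, 5, 10, 3, 8, 9, 0, 7]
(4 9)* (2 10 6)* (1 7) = (1 7)(2 10 6)(4 9) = [0, 7, 10, 3, 9, 5, 2, 1, 8, 4, 6]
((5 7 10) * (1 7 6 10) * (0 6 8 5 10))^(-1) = (10)(0 6)(1 7)(5 8)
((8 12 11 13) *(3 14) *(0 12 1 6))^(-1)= (0 6 1 8 13 11 12)(3 14)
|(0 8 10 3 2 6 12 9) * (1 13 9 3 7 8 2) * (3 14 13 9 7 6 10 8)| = |(0 2 10 6 12 14 13 7 3 1 9)| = 11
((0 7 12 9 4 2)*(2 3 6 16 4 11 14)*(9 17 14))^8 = ((0 7 12 17 14 2)(3 6 16 4)(9 11))^8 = (0 12 14)(2 7 17)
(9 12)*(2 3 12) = (2 3 12 9) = [0, 1, 3, 12, 4, 5, 6, 7, 8, 2, 10, 11, 9]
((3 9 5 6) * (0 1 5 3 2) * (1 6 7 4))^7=(0 6 2)(1 4 7 5)(3 9)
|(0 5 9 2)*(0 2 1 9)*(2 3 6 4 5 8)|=14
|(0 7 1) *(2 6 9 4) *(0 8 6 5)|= 9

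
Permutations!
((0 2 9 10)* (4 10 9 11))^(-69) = (0 2 11 4 10)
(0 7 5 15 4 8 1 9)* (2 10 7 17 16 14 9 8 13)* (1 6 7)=(0 17 16 14 9)(1 8 6 7 5 15 4 13 2 10)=[17, 8, 10, 3, 13, 15, 7, 5, 6, 0, 1, 11, 12, 2, 9, 4, 14, 16]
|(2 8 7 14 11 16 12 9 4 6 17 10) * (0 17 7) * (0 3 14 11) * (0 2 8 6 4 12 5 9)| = |(0 17 10 8 3 14 2 6 7 11 16 5 9 12)| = 14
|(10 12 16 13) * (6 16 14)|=6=|(6 16 13 10 12 14)|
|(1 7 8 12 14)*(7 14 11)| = |(1 14)(7 8 12 11)| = 4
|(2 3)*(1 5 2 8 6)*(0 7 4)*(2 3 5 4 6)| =20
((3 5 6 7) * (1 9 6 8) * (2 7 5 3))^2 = ((1 9 6 5 8)(2 7))^2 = (1 6 8 9 5)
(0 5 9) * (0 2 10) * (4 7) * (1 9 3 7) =(0 5 3 7 4 1 9 2 10) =[5, 9, 10, 7, 1, 3, 6, 4, 8, 2, 0]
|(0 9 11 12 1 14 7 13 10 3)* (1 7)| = 8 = |(0 9 11 12 7 13 10 3)(1 14)|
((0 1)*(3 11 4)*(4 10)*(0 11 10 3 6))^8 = (0 1 11 3 10 4 6)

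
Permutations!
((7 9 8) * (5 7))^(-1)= ((5 7 9 8))^(-1)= (5 8 9 7)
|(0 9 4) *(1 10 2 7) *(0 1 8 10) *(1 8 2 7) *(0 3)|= 9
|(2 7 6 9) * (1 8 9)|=6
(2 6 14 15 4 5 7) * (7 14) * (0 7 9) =(0 7 2 6 9)(4 5 14 15) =[7, 1, 6, 3, 5, 14, 9, 2, 8, 0, 10, 11, 12, 13, 15, 4]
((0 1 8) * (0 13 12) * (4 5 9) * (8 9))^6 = (0 13 5 9)(1 12 8 4)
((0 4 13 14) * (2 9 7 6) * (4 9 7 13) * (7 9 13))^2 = ((0 13 14)(2 9 7 6))^2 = (0 14 13)(2 7)(6 9)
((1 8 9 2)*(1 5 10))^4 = (1 5 9)(2 8 10)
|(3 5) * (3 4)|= |(3 5 4)|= 3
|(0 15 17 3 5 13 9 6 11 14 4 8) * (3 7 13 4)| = 13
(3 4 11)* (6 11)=(3 4 6 11)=[0, 1, 2, 4, 6, 5, 11, 7, 8, 9, 10, 3]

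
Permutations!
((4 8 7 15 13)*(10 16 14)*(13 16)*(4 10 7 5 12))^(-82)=(4 5)(7 16)(8 12)(14 15)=((4 8 5 12)(7 15 16 14)(10 13))^(-82)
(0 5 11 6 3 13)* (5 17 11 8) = [17, 1, 2, 13, 4, 8, 3, 7, 5, 9, 10, 6, 12, 0, 14, 15, 16, 11] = (0 17 11 6 3 13)(5 8)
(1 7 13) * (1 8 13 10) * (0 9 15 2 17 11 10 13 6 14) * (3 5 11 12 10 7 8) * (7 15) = [9, 8, 17, 5, 4, 11, 14, 13, 6, 7, 1, 15, 10, 3, 0, 2, 16, 12] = (0 9 7 13 3 5 11 15 2 17 12 10 1 8 6 14)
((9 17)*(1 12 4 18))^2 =((1 12 4 18)(9 17))^2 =(1 4)(12 18)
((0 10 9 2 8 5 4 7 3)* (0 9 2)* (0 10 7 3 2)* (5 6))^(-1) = (0 10 9 3 4 5 6 8 2 7)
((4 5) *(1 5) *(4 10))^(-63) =((1 5 10 4))^(-63) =(1 5 10 4)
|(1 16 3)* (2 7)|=|(1 16 3)(2 7)|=6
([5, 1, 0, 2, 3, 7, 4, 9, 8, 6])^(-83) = [4, 1, 6, 9, 7, 3, 5, 2, 8, 0]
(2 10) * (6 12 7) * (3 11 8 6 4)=(2 10)(3 11 8 6 12 7 4)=[0, 1, 10, 11, 3, 5, 12, 4, 6, 9, 2, 8, 7]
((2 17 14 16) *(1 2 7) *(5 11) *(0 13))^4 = ((0 13)(1 2 17 14 16 7)(5 11))^4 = (1 16 17)(2 7 14)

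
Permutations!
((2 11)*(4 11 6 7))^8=((2 6 7 4 11))^8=(2 4 6 11 7)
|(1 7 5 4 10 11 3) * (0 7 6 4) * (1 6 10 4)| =|(0 7 5)(1 10 11 3 6)| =15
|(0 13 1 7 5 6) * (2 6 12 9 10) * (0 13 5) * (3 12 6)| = 30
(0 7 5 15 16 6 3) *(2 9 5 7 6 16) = [6, 1, 9, 0, 4, 15, 3, 7, 8, 5, 10, 11, 12, 13, 14, 2, 16] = (16)(0 6 3)(2 9 5 15)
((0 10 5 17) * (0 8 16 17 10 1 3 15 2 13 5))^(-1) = (0 10 5 13 2 15 3 1)(8 17 16)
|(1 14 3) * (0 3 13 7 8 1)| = 10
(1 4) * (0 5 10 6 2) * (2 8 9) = [5, 4, 0, 3, 1, 10, 8, 7, 9, 2, 6] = (0 5 10 6 8 9 2)(1 4)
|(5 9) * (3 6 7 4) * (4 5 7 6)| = |(3 4)(5 9 7)| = 6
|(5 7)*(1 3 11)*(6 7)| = 3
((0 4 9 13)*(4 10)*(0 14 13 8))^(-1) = (0 8 9 4 10)(13 14)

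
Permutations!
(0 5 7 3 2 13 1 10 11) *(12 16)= (0 5 7 3 2 13 1 10 11)(12 16)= [5, 10, 13, 2, 4, 7, 6, 3, 8, 9, 11, 0, 16, 1, 14, 15, 12]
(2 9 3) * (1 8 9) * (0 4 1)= (0 4 1 8 9 3 2)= [4, 8, 0, 2, 1, 5, 6, 7, 9, 3]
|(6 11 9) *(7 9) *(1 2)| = 4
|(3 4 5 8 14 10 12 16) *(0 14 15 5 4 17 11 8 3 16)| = |(0 14 10 12)(3 17 11 8 15 5)| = 12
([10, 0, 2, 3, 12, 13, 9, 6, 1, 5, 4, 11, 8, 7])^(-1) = (0 1 8 12 4 10)(5 9 6 7 13)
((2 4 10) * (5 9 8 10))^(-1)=(2 10 8 9 5 4)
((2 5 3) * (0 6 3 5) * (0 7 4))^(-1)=(0 4 7 2 3 6)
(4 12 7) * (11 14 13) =(4 12 7)(11 14 13) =[0, 1, 2, 3, 12, 5, 6, 4, 8, 9, 10, 14, 7, 11, 13]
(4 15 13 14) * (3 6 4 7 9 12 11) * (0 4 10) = (0 4 15 13 14 7 9 12 11 3 6 10) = [4, 1, 2, 6, 15, 5, 10, 9, 8, 12, 0, 3, 11, 14, 7, 13]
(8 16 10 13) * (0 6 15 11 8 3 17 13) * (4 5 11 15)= (0 6 4 5 11 8 16 10)(3 17 13)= [6, 1, 2, 17, 5, 11, 4, 7, 16, 9, 0, 8, 12, 3, 14, 15, 10, 13]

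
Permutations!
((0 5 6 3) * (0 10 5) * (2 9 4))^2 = (2 4 9)(3 5)(6 10)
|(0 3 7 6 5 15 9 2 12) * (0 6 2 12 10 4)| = |(0 3 7 2 10 4)(5 15 9 12 6)| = 30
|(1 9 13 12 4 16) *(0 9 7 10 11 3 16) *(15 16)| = 35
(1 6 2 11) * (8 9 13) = (1 6 2 11)(8 9 13) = [0, 6, 11, 3, 4, 5, 2, 7, 9, 13, 10, 1, 12, 8]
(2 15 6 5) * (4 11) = (2 15 6 5)(4 11) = [0, 1, 15, 3, 11, 2, 5, 7, 8, 9, 10, 4, 12, 13, 14, 6]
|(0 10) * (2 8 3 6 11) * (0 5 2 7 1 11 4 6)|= 6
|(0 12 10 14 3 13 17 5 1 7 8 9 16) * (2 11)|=26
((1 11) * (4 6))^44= ((1 11)(4 6))^44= (11)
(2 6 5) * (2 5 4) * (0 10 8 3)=(0 10 8 3)(2 6 4)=[10, 1, 6, 0, 2, 5, 4, 7, 3, 9, 8]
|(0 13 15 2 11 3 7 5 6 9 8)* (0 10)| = |(0 13 15 2 11 3 7 5 6 9 8 10)| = 12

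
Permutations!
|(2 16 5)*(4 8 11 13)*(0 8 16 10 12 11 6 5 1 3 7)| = |(0 8 6 5 2 10 12 11 13 4 16 1 3 7)| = 14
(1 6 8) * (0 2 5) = (0 2 5)(1 6 8) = [2, 6, 5, 3, 4, 0, 8, 7, 1]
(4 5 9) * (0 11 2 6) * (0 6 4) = [11, 1, 4, 3, 5, 9, 6, 7, 8, 0, 10, 2] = (0 11 2 4 5 9)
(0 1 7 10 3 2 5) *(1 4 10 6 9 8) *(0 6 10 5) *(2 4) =[2, 7, 0, 4, 5, 6, 9, 10, 1, 8, 3] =(0 2)(1 7 10 3 4 5 6 9 8)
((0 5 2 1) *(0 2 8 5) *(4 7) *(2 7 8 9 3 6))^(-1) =((1 7 4 8 5 9 3 6 2))^(-1) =(1 2 6 3 9 5 8 4 7)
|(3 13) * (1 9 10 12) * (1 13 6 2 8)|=9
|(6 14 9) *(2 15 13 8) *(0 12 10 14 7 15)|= |(0 12 10 14 9 6 7 15 13 8 2)|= 11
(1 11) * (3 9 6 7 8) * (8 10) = (1 11)(3 9 6 7 10 8) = [0, 11, 2, 9, 4, 5, 7, 10, 3, 6, 8, 1]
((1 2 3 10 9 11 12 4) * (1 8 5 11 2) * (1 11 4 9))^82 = ((1 11 12 9 2 3 10)(4 8 5))^82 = (1 3 9 11 10 2 12)(4 8 5)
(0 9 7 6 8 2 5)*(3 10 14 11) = (0 9 7 6 8 2 5)(3 10 14 11) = [9, 1, 5, 10, 4, 0, 8, 6, 2, 7, 14, 3, 12, 13, 11]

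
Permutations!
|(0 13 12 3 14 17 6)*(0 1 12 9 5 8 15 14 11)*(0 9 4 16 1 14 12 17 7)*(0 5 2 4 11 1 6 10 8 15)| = 18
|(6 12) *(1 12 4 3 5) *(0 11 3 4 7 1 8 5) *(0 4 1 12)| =30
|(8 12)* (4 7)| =2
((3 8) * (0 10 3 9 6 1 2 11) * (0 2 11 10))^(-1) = ((1 11 2 10 3 8 9 6))^(-1) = (1 6 9 8 3 10 2 11)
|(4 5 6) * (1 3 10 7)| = |(1 3 10 7)(4 5 6)| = 12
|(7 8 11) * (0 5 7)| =5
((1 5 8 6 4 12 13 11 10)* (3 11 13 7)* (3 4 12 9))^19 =((13)(1 5 8 6 12 7 4 9 3 11 10))^19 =(13)(1 3 7 8 10 9 12 5 11 4 6)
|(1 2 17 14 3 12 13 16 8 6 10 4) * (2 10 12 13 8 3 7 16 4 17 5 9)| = 9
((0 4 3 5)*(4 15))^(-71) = ((0 15 4 3 5))^(-71) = (0 5 3 4 15)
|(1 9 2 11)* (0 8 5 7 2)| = |(0 8 5 7 2 11 1 9)| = 8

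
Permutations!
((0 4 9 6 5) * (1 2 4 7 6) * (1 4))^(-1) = ((0 7 6 5)(1 2)(4 9))^(-1) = (0 5 6 7)(1 2)(4 9)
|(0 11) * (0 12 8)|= |(0 11 12 8)|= 4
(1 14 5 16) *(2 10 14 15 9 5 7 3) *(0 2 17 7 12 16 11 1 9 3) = (0 2 10 14 12 16 9 5 11 1 15 3 17 7) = [2, 15, 10, 17, 4, 11, 6, 0, 8, 5, 14, 1, 16, 13, 12, 3, 9, 7]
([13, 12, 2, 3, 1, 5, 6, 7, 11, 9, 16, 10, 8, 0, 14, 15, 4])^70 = [0, 1, 2, 3, 4, 5, 6, 7, 8, 9, 10, 11, 12, 13, 14, 15, 16]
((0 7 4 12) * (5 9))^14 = ((0 7 4 12)(5 9))^14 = (0 4)(7 12)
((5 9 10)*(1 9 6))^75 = (10)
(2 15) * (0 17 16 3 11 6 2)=(0 17 16 3 11 6 2 15)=[17, 1, 15, 11, 4, 5, 2, 7, 8, 9, 10, 6, 12, 13, 14, 0, 3, 16]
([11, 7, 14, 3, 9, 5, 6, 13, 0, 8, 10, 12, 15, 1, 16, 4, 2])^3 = [15, 1, 2, 3, 0, 5, 6, 7, 12, 11, 10, 4, 9, 13, 14, 8, 16]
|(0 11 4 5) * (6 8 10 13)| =4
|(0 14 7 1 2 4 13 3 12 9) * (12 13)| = |(0 14 7 1 2 4 12 9)(3 13)| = 8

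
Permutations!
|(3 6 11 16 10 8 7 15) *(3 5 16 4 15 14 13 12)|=13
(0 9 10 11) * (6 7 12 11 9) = (0 6 7 12 11)(9 10) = [6, 1, 2, 3, 4, 5, 7, 12, 8, 10, 9, 0, 11]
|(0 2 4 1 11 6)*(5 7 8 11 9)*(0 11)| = 8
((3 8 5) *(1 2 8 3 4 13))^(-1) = ((1 2 8 5 4 13))^(-1) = (1 13 4 5 8 2)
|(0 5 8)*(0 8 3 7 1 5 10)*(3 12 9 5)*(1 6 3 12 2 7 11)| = |(0 10)(1 12 9 5 2 7 6 3 11)| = 18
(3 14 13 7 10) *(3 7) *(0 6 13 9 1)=(0 6 13 3 14 9 1)(7 10)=[6, 0, 2, 14, 4, 5, 13, 10, 8, 1, 7, 11, 12, 3, 9]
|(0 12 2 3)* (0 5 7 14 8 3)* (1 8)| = 6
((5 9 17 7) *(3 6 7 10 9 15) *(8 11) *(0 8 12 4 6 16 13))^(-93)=(17)(0 12 7 3)(4 5 16 8)(6 15 13 11)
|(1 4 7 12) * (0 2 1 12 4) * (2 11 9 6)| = 6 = |(12)(0 11 9 6 2 1)(4 7)|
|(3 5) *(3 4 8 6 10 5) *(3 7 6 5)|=12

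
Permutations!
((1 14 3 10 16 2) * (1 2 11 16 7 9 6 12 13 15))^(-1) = (1 15 13 12 6 9 7 10 3 14)(11 16) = ((1 14 3 10 7 9 6 12 13 15)(11 16))^(-1)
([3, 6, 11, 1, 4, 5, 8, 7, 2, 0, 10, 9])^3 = (0 6 11 3 8 9 1 2)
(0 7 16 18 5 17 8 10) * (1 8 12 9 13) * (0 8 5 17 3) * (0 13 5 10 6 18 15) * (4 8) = (0 7 16 15)(1 10 4 8 6 18 17 12 9 5 3 13) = [7, 10, 2, 13, 8, 3, 18, 16, 6, 5, 4, 11, 9, 1, 14, 0, 15, 12, 17]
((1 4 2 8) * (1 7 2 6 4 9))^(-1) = ((1 9)(2 8 7)(4 6))^(-1) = (1 9)(2 7 8)(4 6)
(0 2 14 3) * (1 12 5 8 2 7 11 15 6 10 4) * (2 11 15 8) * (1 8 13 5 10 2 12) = [7, 1, 14, 0, 8, 12, 2, 15, 11, 9, 4, 13, 10, 5, 3, 6] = (0 7 15 6 2 14 3)(4 8 11 13 5 12 10)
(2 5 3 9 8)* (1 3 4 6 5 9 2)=(1 3 2 9 8)(4 6 5)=[0, 3, 9, 2, 6, 4, 5, 7, 1, 8]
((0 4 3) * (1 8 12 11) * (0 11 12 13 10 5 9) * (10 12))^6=((0 4 3 11 1 8 13 12 10 5 9))^6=(0 13 4 12 3 10 11 5 1 9 8)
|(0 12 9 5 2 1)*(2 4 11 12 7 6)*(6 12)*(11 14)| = |(0 7 12 9 5 4 14 11 6 2 1)| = 11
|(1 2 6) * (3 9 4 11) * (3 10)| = |(1 2 6)(3 9 4 11 10)| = 15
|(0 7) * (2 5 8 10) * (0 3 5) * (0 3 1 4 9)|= 5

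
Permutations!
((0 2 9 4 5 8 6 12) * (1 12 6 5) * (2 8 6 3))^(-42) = ((0 8 5 6 3 2 9 4 1 12))^(-42) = (0 1 9 3 5)(2 6 8 12 4)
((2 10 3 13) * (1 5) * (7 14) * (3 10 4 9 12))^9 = (1 5)(2 12)(3 4)(7 14)(9 13)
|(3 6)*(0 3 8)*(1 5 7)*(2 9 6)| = 6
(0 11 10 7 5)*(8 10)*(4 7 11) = [4, 1, 2, 3, 7, 0, 6, 5, 10, 9, 11, 8] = (0 4 7 5)(8 10 11)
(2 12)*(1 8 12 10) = (1 8 12 2 10) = [0, 8, 10, 3, 4, 5, 6, 7, 12, 9, 1, 11, 2]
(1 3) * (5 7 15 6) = (1 3)(5 7 15 6) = [0, 3, 2, 1, 4, 7, 5, 15, 8, 9, 10, 11, 12, 13, 14, 6]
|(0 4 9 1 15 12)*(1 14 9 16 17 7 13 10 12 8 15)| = 8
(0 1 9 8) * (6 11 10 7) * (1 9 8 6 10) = (0 9 6 11 1 8)(7 10) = [9, 8, 2, 3, 4, 5, 11, 10, 0, 6, 7, 1]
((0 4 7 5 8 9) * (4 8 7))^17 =(0 9 8)(5 7)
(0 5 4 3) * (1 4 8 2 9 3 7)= (0 5 8 2 9 3)(1 4 7)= [5, 4, 9, 0, 7, 8, 6, 1, 2, 3]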